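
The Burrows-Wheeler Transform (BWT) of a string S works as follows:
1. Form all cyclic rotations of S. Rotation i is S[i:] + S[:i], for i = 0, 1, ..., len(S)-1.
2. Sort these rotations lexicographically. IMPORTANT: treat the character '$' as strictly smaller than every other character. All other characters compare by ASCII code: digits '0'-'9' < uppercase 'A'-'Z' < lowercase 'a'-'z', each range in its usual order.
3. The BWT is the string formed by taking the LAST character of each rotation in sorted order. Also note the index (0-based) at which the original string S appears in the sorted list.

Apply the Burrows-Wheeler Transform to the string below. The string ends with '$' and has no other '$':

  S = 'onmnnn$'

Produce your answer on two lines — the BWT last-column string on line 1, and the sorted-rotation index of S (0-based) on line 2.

All 7 rotations (rotation i = S[i:]+S[:i]):
  rot[0] = onmnnn$
  rot[1] = nmnnn$o
  rot[2] = mnnn$on
  rot[3] = nnn$onm
  rot[4] = nn$onmn
  rot[5] = n$onmnn
  rot[6] = $onmnnn
Sorted (with $ < everything):
  sorted[0] = $onmnnn  (last char: 'n')
  sorted[1] = mnnn$on  (last char: 'n')
  sorted[2] = n$onmnn  (last char: 'n')
  sorted[3] = nmnnn$o  (last char: 'o')
  sorted[4] = nn$onmn  (last char: 'n')
  sorted[5] = nnn$onm  (last char: 'm')
  sorted[6] = onmnnn$  (last char: '$')
Last column: nnnonm$
Original string S is at sorted index 6

Answer: nnnonm$
6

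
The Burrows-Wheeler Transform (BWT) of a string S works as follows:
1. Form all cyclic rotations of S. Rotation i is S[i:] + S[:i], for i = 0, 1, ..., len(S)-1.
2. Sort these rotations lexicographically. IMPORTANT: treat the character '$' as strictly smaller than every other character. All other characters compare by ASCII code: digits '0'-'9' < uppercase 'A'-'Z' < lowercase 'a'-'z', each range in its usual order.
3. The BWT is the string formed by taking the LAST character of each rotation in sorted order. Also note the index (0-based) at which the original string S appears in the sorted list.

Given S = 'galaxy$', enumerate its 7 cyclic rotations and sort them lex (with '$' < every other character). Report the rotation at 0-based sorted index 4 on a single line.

All 7 rotations (rotation i = S[i:]+S[:i]):
  rot[0] = galaxy$
  rot[1] = alaxy$g
  rot[2] = laxy$ga
  rot[3] = axy$gal
  rot[4] = xy$gala
  rot[5] = y$galax
  rot[6] = $galaxy
Sorted (with $ < everything):
  sorted[0] = $galaxy
  sorted[1] = alaxy$g
  sorted[2] = axy$gal
  sorted[3] = galaxy$
  sorted[4] = laxy$ga
  sorted[5] = xy$gala
  sorted[6] = y$galax
sorted[4] = laxy$ga

Answer: laxy$ga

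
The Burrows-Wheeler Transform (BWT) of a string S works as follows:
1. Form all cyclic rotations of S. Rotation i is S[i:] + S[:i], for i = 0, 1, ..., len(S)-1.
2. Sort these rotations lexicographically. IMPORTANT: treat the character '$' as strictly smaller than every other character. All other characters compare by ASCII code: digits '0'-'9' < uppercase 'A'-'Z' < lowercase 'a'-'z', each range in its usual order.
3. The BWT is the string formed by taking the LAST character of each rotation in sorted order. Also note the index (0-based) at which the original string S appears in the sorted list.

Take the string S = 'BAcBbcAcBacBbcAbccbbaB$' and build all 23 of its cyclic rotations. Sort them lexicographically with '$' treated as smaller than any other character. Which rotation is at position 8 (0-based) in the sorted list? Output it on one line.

Answer: BbcAcBacBbcAbccbbaB$BAc

Derivation:
All 23 rotations (rotation i = S[i:]+S[:i]):
  rot[0] = BAcBbcAcBacBbcAbccbbaB$
  rot[1] = AcBbcAcBacBbcAbccbbaB$B
  rot[2] = cBbcAcBacBbcAbccbbaB$BA
  rot[3] = BbcAcBacBbcAbccbbaB$BAc
  rot[4] = bcAcBacBbcAbccbbaB$BAcB
  rot[5] = cAcBacBbcAbccbbaB$BAcBb
  rot[6] = AcBacBbcAbccbbaB$BAcBbc
  rot[7] = cBacBbcAbccbbaB$BAcBbcA
  rot[8] = BacBbcAbccbbaB$BAcBbcAc
  rot[9] = acBbcAbccbbaB$BAcBbcAcB
  rot[10] = cBbcAbccbbaB$BAcBbcAcBa
  rot[11] = BbcAbccbbaB$BAcBbcAcBac
  rot[12] = bcAbccbbaB$BAcBbcAcBacB
  rot[13] = cAbccbbaB$BAcBbcAcBacBb
  rot[14] = AbccbbaB$BAcBbcAcBacBbc
  rot[15] = bccbbaB$BAcBbcAcBacBbcA
  rot[16] = ccbbaB$BAcBbcAcBacBbcAb
  rot[17] = cbbaB$BAcBbcAcBacBbcAbc
  rot[18] = bbaB$BAcBbcAcBacBbcAbcc
  rot[19] = baB$BAcBbcAcBacBbcAbccb
  rot[20] = aB$BAcBbcAcBacBbcAbccbb
  rot[21] = B$BAcBbcAcBacBbcAbccbba
  rot[22] = $BAcBbcAcBacBbcAbccbbaB
Sorted (with $ < everything):
  sorted[0] = $BAcBbcAcBacBbcAbccbbaB
  sorted[1] = AbccbbaB$BAcBbcAcBacBbc
  sorted[2] = AcBacBbcAbccbbaB$BAcBbc
  sorted[3] = AcBbcAcBacBbcAbccbbaB$B
  sorted[4] = B$BAcBbcAcBacBbcAbccbba
  sorted[5] = BAcBbcAcBacBbcAbccbbaB$
  sorted[6] = BacBbcAbccbbaB$BAcBbcAc
  sorted[7] = BbcAbccbbaB$BAcBbcAcBac
  sorted[8] = BbcAcBacBbcAbccbbaB$BAc
  sorted[9] = aB$BAcBbcAcBacBbcAbccbb
  sorted[10] = acBbcAbccbbaB$BAcBbcAcB
  sorted[11] = baB$BAcBbcAcBacBbcAbccb
  sorted[12] = bbaB$BAcBbcAcBacBbcAbcc
  sorted[13] = bcAbccbbaB$BAcBbcAcBacB
  sorted[14] = bcAcBacBbcAbccbbaB$BAcB
  sorted[15] = bccbbaB$BAcBbcAcBacBbcA
  sorted[16] = cAbccbbaB$BAcBbcAcBacBb
  sorted[17] = cAcBacBbcAbccbbaB$BAcBb
  sorted[18] = cBacBbcAbccbbaB$BAcBbcA
  sorted[19] = cBbcAbccbbaB$BAcBbcAcBa
  sorted[20] = cBbcAcBacBbcAbccbbaB$BA
  sorted[21] = cbbaB$BAcBbcAcBacBbcAbc
  sorted[22] = ccbbaB$BAcBbcAcBacBbcAb
sorted[8] = BbcAcBacBbcAbccbbaB$BAc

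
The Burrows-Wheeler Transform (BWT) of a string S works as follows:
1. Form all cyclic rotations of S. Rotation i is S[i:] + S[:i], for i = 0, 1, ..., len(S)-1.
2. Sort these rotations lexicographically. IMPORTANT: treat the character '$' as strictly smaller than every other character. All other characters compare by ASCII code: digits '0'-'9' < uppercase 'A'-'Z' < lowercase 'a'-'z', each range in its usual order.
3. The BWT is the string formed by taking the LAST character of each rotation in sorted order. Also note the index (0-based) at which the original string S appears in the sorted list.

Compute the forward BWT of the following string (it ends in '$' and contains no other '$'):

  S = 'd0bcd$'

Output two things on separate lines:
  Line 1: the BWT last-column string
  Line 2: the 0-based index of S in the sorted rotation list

All 6 rotations (rotation i = S[i:]+S[:i]):
  rot[0] = d0bcd$
  rot[1] = 0bcd$d
  rot[2] = bcd$d0
  rot[3] = cd$d0b
  rot[4] = d$d0bc
  rot[5] = $d0bcd
Sorted (with $ < everything):
  sorted[0] = $d0bcd  (last char: 'd')
  sorted[1] = 0bcd$d  (last char: 'd')
  sorted[2] = bcd$d0  (last char: '0')
  sorted[3] = cd$d0b  (last char: 'b')
  sorted[4] = d$d0bc  (last char: 'c')
  sorted[5] = d0bcd$  (last char: '$')
Last column: dd0bc$
Original string S is at sorted index 5

Answer: dd0bc$
5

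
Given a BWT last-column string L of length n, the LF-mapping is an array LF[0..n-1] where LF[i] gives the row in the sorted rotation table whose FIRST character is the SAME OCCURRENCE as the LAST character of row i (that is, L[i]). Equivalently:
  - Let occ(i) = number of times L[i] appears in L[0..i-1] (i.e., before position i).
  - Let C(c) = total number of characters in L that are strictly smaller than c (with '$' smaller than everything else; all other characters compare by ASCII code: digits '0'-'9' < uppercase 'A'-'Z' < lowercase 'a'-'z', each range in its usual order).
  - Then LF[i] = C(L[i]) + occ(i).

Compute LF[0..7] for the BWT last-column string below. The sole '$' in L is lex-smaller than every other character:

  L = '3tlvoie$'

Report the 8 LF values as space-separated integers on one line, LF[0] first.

Answer: 1 6 4 7 5 3 2 0

Derivation:
Char counts: '$':1, '3':1, 'e':1, 'i':1, 'l':1, 'o':1, 't':1, 'v':1
C (first-col start): C('$')=0, C('3')=1, C('e')=2, C('i')=3, C('l')=4, C('o')=5, C('t')=6, C('v')=7
L[0]='3': occ=0, LF[0]=C('3')+0=1+0=1
L[1]='t': occ=0, LF[1]=C('t')+0=6+0=6
L[2]='l': occ=0, LF[2]=C('l')+0=4+0=4
L[3]='v': occ=0, LF[3]=C('v')+0=7+0=7
L[4]='o': occ=0, LF[4]=C('o')+0=5+0=5
L[5]='i': occ=0, LF[5]=C('i')+0=3+0=3
L[6]='e': occ=0, LF[6]=C('e')+0=2+0=2
L[7]='$': occ=0, LF[7]=C('$')+0=0+0=0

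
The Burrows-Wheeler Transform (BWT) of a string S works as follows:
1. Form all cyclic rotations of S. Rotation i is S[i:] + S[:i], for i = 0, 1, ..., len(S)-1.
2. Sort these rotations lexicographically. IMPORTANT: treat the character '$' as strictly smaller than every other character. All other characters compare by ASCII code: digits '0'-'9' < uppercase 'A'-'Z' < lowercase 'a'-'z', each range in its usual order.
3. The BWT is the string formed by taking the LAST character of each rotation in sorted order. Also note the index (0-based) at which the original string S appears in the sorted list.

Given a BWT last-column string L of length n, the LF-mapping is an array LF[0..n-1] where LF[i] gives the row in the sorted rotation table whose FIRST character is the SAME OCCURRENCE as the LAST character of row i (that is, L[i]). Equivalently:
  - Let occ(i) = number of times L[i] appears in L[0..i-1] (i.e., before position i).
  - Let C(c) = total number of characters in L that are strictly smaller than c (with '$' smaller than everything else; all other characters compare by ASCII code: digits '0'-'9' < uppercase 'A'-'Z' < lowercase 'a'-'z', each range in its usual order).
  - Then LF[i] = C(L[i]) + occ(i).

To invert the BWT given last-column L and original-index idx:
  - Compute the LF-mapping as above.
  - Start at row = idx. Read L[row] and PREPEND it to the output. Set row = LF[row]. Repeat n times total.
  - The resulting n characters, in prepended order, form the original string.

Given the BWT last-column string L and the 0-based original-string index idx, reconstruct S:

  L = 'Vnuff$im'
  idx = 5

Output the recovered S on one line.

Answer: muffinV$

Derivation:
LF mapping: 1 6 7 2 3 0 4 5
Walk LF starting at row 5, prepending L[row]:
  step 1: row=5, L[5]='$', prepend. Next row=LF[5]=0
  step 2: row=0, L[0]='V', prepend. Next row=LF[0]=1
  step 3: row=1, L[1]='n', prepend. Next row=LF[1]=6
  step 4: row=6, L[6]='i', prepend. Next row=LF[6]=4
  step 5: row=4, L[4]='f', prepend. Next row=LF[4]=3
  step 6: row=3, L[3]='f', prepend. Next row=LF[3]=2
  step 7: row=2, L[2]='u', prepend. Next row=LF[2]=7
  step 8: row=7, L[7]='m', prepend. Next row=LF[7]=5
Reversed output: muffinV$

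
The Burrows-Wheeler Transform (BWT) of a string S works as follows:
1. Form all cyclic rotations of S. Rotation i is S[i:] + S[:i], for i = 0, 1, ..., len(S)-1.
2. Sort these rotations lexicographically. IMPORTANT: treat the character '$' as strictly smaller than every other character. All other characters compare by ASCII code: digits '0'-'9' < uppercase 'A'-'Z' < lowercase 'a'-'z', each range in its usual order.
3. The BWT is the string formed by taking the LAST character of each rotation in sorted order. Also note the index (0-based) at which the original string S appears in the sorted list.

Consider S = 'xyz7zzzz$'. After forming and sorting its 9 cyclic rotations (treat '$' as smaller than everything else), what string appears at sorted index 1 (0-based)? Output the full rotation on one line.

All 9 rotations (rotation i = S[i:]+S[:i]):
  rot[0] = xyz7zzzz$
  rot[1] = yz7zzzz$x
  rot[2] = z7zzzz$xy
  rot[3] = 7zzzz$xyz
  rot[4] = zzzz$xyz7
  rot[5] = zzz$xyz7z
  rot[6] = zz$xyz7zz
  rot[7] = z$xyz7zzz
  rot[8] = $xyz7zzzz
Sorted (with $ < everything):
  sorted[0] = $xyz7zzzz
  sorted[1] = 7zzzz$xyz
  sorted[2] = xyz7zzzz$
  sorted[3] = yz7zzzz$x
  sorted[4] = z$xyz7zzz
  sorted[5] = z7zzzz$xy
  sorted[6] = zz$xyz7zz
  sorted[7] = zzz$xyz7z
  sorted[8] = zzzz$xyz7
sorted[1] = 7zzzz$xyz

Answer: 7zzzz$xyz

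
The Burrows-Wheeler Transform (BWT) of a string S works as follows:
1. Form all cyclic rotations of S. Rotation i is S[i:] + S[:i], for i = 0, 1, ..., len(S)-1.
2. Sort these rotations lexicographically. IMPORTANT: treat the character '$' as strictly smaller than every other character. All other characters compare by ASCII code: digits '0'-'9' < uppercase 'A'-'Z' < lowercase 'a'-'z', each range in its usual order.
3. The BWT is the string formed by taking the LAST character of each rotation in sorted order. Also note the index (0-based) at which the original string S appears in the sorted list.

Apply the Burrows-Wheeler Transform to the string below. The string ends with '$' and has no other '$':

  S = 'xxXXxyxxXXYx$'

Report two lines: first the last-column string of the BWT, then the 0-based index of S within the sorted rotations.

Answer: xxxXXXYxxy$Xx
10

Derivation:
All 13 rotations (rotation i = S[i:]+S[:i]):
  rot[0] = xxXXxyxxXXYx$
  rot[1] = xXXxyxxXXYx$x
  rot[2] = XXxyxxXXYx$xx
  rot[3] = XxyxxXXYx$xxX
  rot[4] = xyxxXXYx$xxXX
  rot[5] = yxxXXYx$xxXXx
  rot[6] = xxXXYx$xxXXxy
  rot[7] = xXXYx$xxXXxyx
  rot[8] = XXYx$xxXXxyxx
  rot[9] = XYx$xxXXxyxxX
  rot[10] = Yx$xxXXxyxxXX
  rot[11] = x$xxXXxyxxXXY
  rot[12] = $xxXXxyxxXXYx
Sorted (with $ < everything):
  sorted[0] = $xxXXxyxxXXYx  (last char: 'x')
  sorted[1] = XXYx$xxXXxyxx  (last char: 'x')
  sorted[2] = XXxyxxXXYx$xx  (last char: 'x')
  sorted[3] = XYx$xxXXxyxxX  (last char: 'X')
  sorted[4] = XxyxxXXYx$xxX  (last char: 'X')
  sorted[5] = Yx$xxXXxyxxXX  (last char: 'X')
  sorted[6] = x$xxXXxyxxXXY  (last char: 'Y')
  sorted[7] = xXXYx$xxXXxyx  (last char: 'x')
  sorted[8] = xXXxyxxXXYx$x  (last char: 'x')
  sorted[9] = xxXXYx$xxXXxy  (last char: 'y')
  sorted[10] = xxXXxyxxXXYx$  (last char: '$')
  sorted[11] = xyxxXXYx$xxXX  (last char: 'X')
  sorted[12] = yxxXXYx$xxXXx  (last char: 'x')
Last column: xxxXXXYxxy$Xx
Original string S is at sorted index 10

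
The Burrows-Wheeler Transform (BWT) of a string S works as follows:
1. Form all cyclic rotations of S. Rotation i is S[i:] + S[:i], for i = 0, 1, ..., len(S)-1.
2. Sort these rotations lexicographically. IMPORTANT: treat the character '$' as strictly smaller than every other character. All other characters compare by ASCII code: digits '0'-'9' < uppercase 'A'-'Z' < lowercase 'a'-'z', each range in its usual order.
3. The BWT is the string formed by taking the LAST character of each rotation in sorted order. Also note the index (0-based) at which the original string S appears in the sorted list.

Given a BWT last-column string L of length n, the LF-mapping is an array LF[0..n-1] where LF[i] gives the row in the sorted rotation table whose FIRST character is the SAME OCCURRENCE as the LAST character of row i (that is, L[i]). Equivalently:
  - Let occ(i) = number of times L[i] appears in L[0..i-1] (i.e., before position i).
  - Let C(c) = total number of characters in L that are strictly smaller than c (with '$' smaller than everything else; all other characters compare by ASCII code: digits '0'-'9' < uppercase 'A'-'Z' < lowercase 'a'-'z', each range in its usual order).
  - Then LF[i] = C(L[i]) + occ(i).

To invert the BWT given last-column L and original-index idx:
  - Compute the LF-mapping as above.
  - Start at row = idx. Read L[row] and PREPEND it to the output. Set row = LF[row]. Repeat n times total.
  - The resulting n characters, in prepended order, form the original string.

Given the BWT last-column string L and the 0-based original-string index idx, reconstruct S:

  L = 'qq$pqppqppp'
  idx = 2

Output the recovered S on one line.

Answer: ppqpqpppqq$

Derivation:
LF mapping: 7 8 0 1 9 2 3 10 4 5 6
Walk LF starting at row 2, prepending L[row]:
  step 1: row=2, L[2]='$', prepend. Next row=LF[2]=0
  step 2: row=0, L[0]='q', prepend. Next row=LF[0]=7
  step 3: row=7, L[7]='q', prepend. Next row=LF[7]=10
  step 4: row=10, L[10]='p', prepend. Next row=LF[10]=6
  step 5: row=6, L[6]='p', prepend. Next row=LF[6]=3
  step 6: row=3, L[3]='p', prepend. Next row=LF[3]=1
  step 7: row=1, L[1]='q', prepend. Next row=LF[1]=8
  step 8: row=8, L[8]='p', prepend. Next row=LF[8]=4
  step 9: row=4, L[4]='q', prepend. Next row=LF[4]=9
  step 10: row=9, L[9]='p', prepend. Next row=LF[9]=5
  step 11: row=5, L[5]='p', prepend. Next row=LF[5]=2
Reversed output: ppqpqpppqq$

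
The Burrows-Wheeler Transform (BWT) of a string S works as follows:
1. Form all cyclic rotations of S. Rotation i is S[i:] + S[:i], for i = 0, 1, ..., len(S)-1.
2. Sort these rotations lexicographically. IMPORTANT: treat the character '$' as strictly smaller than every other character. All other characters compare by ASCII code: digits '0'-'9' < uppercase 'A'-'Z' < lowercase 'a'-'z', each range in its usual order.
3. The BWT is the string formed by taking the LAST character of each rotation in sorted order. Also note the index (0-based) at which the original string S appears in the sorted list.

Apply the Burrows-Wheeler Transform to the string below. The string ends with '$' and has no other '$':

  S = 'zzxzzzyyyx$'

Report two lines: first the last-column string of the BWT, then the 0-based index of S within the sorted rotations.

All 11 rotations (rotation i = S[i:]+S[:i]):
  rot[0] = zzxzzzyyyx$
  rot[1] = zxzzzyyyx$z
  rot[2] = xzzzyyyx$zz
  rot[3] = zzzyyyx$zzx
  rot[4] = zzyyyx$zzxz
  rot[5] = zyyyx$zzxzz
  rot[6] = yyyx$zzxzzz
  rot[7] = yyx$zzxzzzy
  rot[8] = yx$zzxzzzyy
  rot[9] = x$zzxzzzyyy
  rot[10] = $zzxzzzyyyx
Sorted (with $ < everything):
  sorted[0] = $zzxzzzyyyx  (last char: 'x')
  sorted[1] = x$zzxzzzyyy  (last char: 'y')
  sorted[2] = xzzzyyyx$zz  (last char: 'z')
  sorted[3] = yx$zzxzzzyy  (last char: 'y')
  sorted[4] = yyx$zzxzzzy  (last char: 'y')
  sorted[5] = yyyx$zzxzzz  (last char: 'z')
  sorted[6] = zxzzzyyyx$z  (last char: 'z')
  sorted[7] = zyyyx$zzxzz  (last char: 'z')
  sorted[8] = zzxzzzyyyx$  (last char: '$')
  sorted[9] = zzyyyx$zzxz  (last char: 'z')
  sorted[10] = zzzyyyx$zzx  (last char: 'x')
Last column: xyzyyzzz$zx
Original string S is at sorted index 8

Answer: xyzyyzzz$zx
8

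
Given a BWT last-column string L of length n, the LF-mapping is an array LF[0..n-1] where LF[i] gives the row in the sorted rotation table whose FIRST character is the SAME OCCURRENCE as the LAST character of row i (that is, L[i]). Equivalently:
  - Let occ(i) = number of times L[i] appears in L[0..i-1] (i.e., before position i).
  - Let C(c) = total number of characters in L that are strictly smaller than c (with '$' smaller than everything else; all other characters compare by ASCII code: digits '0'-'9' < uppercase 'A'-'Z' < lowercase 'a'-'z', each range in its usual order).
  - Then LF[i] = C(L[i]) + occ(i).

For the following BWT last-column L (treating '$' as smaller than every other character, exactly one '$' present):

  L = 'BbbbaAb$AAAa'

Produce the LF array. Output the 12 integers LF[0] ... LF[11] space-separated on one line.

Answer: 5 8 9 10 6 1 11 0 2 3 4 7

Derivation:
Char counts: '$':1, 'A':4, 'B':1, 'a':2, 'b':4
C (first-col start): C('$')=0, C('A')=1, C('B')=5, C('a')=6, C('b')=8
L[0]='B': occ=0, LF[0]=C('B')+0=5+0=5
L[1]='b': occ=0, LF[1]=C('b')+0=8+0=8
L[2]='b': occ=1, LF[2]=C('b')+1=8+1=9
L[3]='b': occ=2, LF[3]=C('b')+2=8+2=10
L[4]='a': occ=0, LF[4]=C('a')+0=6+0=6
L[5]='A': occ=0, LF[5]=C('A')+0=1+0=1
L[6]='b': occ=3, LF[6]=C('b')+3=8+3=11
L[7]='$': occ=0, LF[7]=C('$')+0=0+0=0
L[8]='A': occ=1, LF[8]=C('A')+1=1+1=2
L[9]='A': occ=2, LF[9]=C('A')+2=1+2=3
L[10]='A': occ=3, LF[10]=C('A')+3=1+3=4
L[11]='a': occ=1, LF[11]=C('a')+1=6+1=7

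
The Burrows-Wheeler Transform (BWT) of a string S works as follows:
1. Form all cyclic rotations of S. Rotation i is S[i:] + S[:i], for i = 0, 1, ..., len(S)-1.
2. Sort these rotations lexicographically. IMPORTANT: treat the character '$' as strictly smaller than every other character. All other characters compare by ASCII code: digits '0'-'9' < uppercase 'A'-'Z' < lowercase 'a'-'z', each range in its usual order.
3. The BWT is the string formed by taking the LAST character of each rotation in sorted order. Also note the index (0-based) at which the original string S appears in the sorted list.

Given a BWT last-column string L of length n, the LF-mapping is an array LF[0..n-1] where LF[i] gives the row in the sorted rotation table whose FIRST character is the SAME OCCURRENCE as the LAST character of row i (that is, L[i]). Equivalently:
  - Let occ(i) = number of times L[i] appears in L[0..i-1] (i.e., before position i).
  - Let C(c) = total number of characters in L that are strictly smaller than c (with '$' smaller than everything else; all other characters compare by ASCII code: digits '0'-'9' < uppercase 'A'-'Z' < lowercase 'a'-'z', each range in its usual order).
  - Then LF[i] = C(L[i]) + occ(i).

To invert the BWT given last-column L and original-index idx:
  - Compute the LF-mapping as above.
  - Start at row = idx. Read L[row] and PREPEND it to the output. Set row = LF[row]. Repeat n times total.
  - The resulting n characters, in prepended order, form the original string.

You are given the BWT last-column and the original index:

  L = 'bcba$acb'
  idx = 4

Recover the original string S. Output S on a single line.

LF mapping: 3 6 4 1 0 2 7 5
Walk LF starting at row 4, prepending L[row]:
  step 1: row=4, L[4]='$', prepend. Next row=LF[4]=0
  step 2: row=0, L[0]='b', prepend. Next row=LF[0]=3
  step 3: row=3, L[3]='a', prepend. Next row=LF[3]=1
  step 4: row=1, L[1]='c', prepend. Next row=LF[1]=6
  step 5: row=6, L[6]='c', prepend. Next row=LF[6]=7
  step 6: row=7, L[7]='b', prepend. Next row=LF[7]=5
  step 7: row=5, L[5]='a', prepend. Next row=LF[5]=2
  step 8: row=2, L[2]='b', prepend. Next row=LF[2]=4
Reversed output: babccab$

Answer: babccab$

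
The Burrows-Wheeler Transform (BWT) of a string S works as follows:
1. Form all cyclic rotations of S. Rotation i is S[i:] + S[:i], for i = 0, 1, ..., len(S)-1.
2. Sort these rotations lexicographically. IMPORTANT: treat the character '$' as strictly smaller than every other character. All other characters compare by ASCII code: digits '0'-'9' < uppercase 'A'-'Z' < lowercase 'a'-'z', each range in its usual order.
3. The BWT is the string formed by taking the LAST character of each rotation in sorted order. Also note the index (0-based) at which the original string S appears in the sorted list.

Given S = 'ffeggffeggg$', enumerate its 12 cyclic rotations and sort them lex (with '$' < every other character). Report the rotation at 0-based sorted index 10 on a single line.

All 12 rotations (rotation i = S[i:]+S[:i]):
  rot[0] = ffeggffeggg$
  rot[1] = feggffeggg$f
  rot[2] = eggffeggg$ff
  rot[3] = ggffeggg$ffe
  rot[4] = gffeggg$ffeg
  rot[5] = ffeggg$ffegg
  rot[6] = feggg$ffeggf
  rot[7] = eggg$ffeggff
  rot[8] = ggg$ffeggffe
  rot[9] = gg$ffeggffeg
  rot[10] = g$ffeggffegg
  rot[11] = $ffeggffeggg
Sorted (with $ < everything):
  sorted[0] = $ffeggffeggg
  sorted[1] = eggffeggg$ff
  sorted[2] = eggg$ffeggff
  sorted[3] = feggffeggg$f
  sorted[4] = feggg$ffeggf
  sorted[5] = ffeggffeggg$
  sorted[6] = ffeggg$ffegg
  sorted[7] = g$ffeggffegg
  sorted[8] = gffeggg$ffeg
  sorted[9] = gg$ffeggffeg
  sorted[10] = ggffeggg$ffe
  sorted[11] = ggg$ffeggffe
sorted[10] = ggffeggg$ffe

Answer: ggffeggg$ffe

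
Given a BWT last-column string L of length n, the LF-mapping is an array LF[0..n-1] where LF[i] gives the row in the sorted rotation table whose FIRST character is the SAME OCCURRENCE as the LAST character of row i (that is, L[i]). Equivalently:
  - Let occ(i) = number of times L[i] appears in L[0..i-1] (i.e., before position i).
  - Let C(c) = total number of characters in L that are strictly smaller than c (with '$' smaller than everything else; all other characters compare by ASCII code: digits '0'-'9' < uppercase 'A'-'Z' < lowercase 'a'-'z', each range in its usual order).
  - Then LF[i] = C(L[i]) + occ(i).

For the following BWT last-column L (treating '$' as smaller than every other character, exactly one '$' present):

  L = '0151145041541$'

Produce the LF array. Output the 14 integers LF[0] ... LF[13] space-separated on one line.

Answer: 1 3 11 4 5 8 12 2 9 6 13 10 7 0

Derivation:
Char counts: '$':1, '0':2, '1':5, '4':3, '5':3
C (first-col start): C('$')=0, C('0')=1, C('1')=3, C('4')=8, C('5')=11
L[0]='0': occ=0, LF[0]=C('0')+0=1+0=1
L[1]='1': occ=0, LF[1]=C('1')+0=3+0=3
L[2]='5': occ=0, LF[2]=C('5')+0=11+0=11
L[3]='1': occ=1, LF[3]=C('1')+1=3+1=4
L[4]='1': occ=2, LF[4]=C('1')+2=3+2=5
L[5]='4': occ=0, LF[5]=C('4')+0=8+0=8
L[6]='5': occ=1, LF[6]=C('5')+1=11+1=12
L[7]='0': occ=1, LF[7]=C('0')+1=1+1=2
L[8]='4': occ=1, LF[8]=C('4')+1=8+1=9
L[9]='1': occ=3, LF[9]=C('1')+3=3+3=6
L[10]='5': occ=2, LF[10]=C('5')+2=11+2=13
L[11]='4': occ=2, LF[11]=C('4')+2=8+2=10
L[12]='1': occ=4, LF[12]=C('1')+4=3+4=7
L[13]='$': occ=0, LF[13]=C('$')+0=0+0=0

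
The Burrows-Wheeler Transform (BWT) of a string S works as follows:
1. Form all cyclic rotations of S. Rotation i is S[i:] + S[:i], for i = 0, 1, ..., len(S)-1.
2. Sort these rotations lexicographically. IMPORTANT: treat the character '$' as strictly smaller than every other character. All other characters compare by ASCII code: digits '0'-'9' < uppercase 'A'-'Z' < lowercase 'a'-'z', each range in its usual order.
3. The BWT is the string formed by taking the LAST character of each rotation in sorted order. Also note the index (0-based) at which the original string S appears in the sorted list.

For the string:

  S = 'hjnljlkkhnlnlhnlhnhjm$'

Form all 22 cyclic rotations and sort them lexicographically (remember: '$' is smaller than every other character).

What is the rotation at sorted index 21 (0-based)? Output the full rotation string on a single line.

All 22 rotations (rotation i = S[i:]+S[:i]):
  rot[0] = hjnljlkkhnlnlhnlhnhjm$
  rot[1] = jnljlkkhnlnlhnlhnhjm$h
  rot[2] = nljlkkhnlnlhnlhnhjm$hj
  rot[3] = ljlkkhnlnlhnlhnhjm$hjn
  rot[4] = jlkkhnlnlhnlhnhjm$hjnl
  rot[5] = lkkhnlnlhnlhnhjm$hjnlj
  rot[6] = kkhnlnlhnlhnhjm$hjnljl
  rot[7] = khnlnlhnlhnhjm$hjnljlk
  rot[8] = hnlnlhnlhnhjm$hjnljlkk
  rot[9] = nlnlhnlhnhjm$hjnljlkkh
  rot[10] = lnlhnlhnhjm$hjnljlkkhn
  rot[11] = nlhnlhnhjm$hjnljlkkhnl
  rot[12] = lhnlhnhjm$hjnljlkkhnln
  rot[13] = hnlhnhjm$hjnljlkkhnlnl
  rot[14] = nlhnhjm$hjnljlkkhnlnlh
  rot[15] = lhnhjm$hjnljlkkhnlnlhn
  rot[16] = hnhjm$hjnljlkkhnlnlhnl
  rot[17] = nhjm$hjnljlkkhnlnlhnlh
  rot[18] = hjm$hjnljlkkhnlnlhnlhn
  rot[19] = jm$hjnljlkkhnlnlhnlhnh
  rot[20] = m$hjnljlkkhnlnlhnlhnhj
  rot[21] = $hjnljlkkhnlnlhnlhnhjm
Sorted (with $ < everything):
  sorted[0] = $hjnljlkkhnlnlhnlhnhjm
  sorted[1] = hjm$hjnljlkkhnlnlhnlhn
  sorted[2] = hjnljlkkhnlnlhnlhnhjm$
  sorted[3] = hnhjm$hjnljlkkhnlnlhnl
  sorted[4] = hnlhnhjm$hjnljlkkhnlnl
  sorted[5] = hnlnlhnlhnhjm$hjnljlkk
  sorted[6] = jlkkhnlnlhnlhnhjm$hjnl
  sorted[7] = jm$hjnljlkkhnlnlhnlhnh
  sorted[8] = jnljlkkhnlnlhnlhnhjm$h
  sorted[9] = khnlnlhnlhnhjm$hjnljlk
  sorted[10] = kkhnlnlhnlhnhjm$hjnljl
  sorted[11] = lhnhjm$hjnljlkkhnlnlhn
  sorted[12] = lhnlhnhjm$hjnljlkkhnln
  sorted[13] = ljlkkhnlnlhnlhnhjm$hjn
  sorted[14] = lkkhnlnlhnlhnhjm$hjnlj
  sorted[15] = lnlhnlhnhjm$hjnljlkkhn
  sorted[16] = m$hjnljlkkhnlnlhnlhnhj
  sorted[17] = nhjm$hjnljlkkhnlnlhnlh
  sorted[18] = nlhnhjm$hjnljlkkhnlnlh
  sorted[19] = nlhnlhnhjm$hjnljlkkhnl
  sorted[20] = nljlkkhnlnlhnlhnhjm$hj
  sorted[21] = nlnlhnlhnhjm$hjnljlkkh
sorted[21] = nlnlhnlhnhjm$hjnljlkkh

Answer: nlnlhnlhnhjm$hjnljlkkh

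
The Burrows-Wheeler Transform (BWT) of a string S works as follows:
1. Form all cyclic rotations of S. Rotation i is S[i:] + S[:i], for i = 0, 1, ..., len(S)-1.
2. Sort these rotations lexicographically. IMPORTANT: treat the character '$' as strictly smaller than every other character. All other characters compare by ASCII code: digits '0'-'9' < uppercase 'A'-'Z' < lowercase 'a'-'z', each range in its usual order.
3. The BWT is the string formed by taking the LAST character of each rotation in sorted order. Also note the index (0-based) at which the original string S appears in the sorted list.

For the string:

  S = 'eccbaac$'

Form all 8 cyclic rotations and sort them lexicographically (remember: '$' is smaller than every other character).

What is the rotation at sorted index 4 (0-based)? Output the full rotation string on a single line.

All 8 rotations (rotation i = S[i:]+S[:i]):
  rot[0] = eccbaac$
  rot[1] = ccbaac$e
  rot[2] = cbaac$ec
  rot[3] = baac$ecc
  rot[4] = aac$eccb
  rot[5] = ac$eccba
  rot[6] = c$eccbaa
  rot[7] = $eccbaac
Sorted (with $ < everything):
  sorted[0] = $eccbaac
  sorted[1] = aac$eccb
  sorted[2] = ac$eccba
  sorted[3] = baac$ecc
  sorted[4] = c$eccbaa
  sorted[5] = cbaac$ec
  sorted[6] = ccbaac$e
  sorted[7] = eccbaac$
sorted[4] = c$eccbaa

Answer: c$eccbaa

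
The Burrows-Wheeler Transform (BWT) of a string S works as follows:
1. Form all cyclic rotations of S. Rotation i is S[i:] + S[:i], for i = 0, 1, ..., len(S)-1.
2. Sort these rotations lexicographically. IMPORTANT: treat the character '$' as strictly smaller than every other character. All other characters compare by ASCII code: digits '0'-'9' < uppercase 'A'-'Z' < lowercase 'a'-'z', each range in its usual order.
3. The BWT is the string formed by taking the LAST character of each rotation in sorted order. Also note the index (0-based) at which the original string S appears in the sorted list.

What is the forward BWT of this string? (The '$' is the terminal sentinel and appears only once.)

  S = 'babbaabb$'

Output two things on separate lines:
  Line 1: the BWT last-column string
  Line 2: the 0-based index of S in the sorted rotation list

All 9 rotations (rotation i = S[i:]+S[:i]):
  rot[0] = babbaabb$
  rot[1] = abbaabb$b
  rot[2] = bbaabb$ba
  rot[3] = baabb$bab
  rot[4] = aabb$babb
  rot[5] = abb$babba
  rot[6] = bb$babbaa
  rot[7] = b$babbaab
  rot[8] = $babbaabb
Sorted (with $ < everything):
  sorted[0] = $babbaabb  (last char: 'b')
  sorted[1] = aabb$babb  (last char: 'b')
  sorted[2] = abb$babba  (last char: 'a')
  sorted[3] = abbaabb$b  (last char: 'b')
  sorted[4] = b$babbaab  (last char: 'b')
  sorted[5] = baabb$bab  (last char: 'b')
  sorted[6] = babbaabb$  (last char: '$')
  sorted[7] = bb$babbaa  (last char: 'a')
  sorted[8] = bbaabb$ba  (last char: 'a')
Last column: bbabbb$aa
Original string S is at sorted index 6

Answer: bbabbb$aa
6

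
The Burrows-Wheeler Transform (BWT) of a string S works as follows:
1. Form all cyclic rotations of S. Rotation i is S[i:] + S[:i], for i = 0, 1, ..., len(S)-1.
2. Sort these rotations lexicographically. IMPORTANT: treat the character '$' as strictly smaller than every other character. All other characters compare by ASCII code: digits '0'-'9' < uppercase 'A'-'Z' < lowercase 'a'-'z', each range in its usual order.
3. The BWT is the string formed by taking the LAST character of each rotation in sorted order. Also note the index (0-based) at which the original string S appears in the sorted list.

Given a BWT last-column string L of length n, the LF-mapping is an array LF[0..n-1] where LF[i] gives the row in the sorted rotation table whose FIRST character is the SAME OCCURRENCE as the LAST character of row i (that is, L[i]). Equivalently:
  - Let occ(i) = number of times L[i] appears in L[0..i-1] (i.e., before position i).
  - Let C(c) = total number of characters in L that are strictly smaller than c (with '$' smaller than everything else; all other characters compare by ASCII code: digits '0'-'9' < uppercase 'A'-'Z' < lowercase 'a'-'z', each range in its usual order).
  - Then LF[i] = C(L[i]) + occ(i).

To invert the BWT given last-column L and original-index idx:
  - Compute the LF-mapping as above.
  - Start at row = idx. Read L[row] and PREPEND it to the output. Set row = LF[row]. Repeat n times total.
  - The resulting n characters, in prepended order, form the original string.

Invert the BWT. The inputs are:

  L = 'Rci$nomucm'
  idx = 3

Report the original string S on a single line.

Answer: communicR$

Derivation:
LF mapping: 1 2 4 0 7 8 5 9 3 6
Walk LF starting at row 3, prepending L[row]:
  step 1: row=3, L[3]='$', prepend. Next row=LF[3]=0
  step 2: row=0, L[0]='R', prepend. Next row=LF[0]=1
  step 3: row=1, L[1]='c', prepend. Next row=LF[1]=2
  step 4: row=2, L[2]='i', prepend. Next row=LF[2]=4
  step 5: row=4, L[4]='n', prepend. Next row=LF[4]=7
  step 6: row=7, L[7]='u', prepend. Next row=LF[7]=9
  step 7: row=9, L[9]='m', prepend. Next row=LF[9]=6
  step 8: row=6, L[6]='m', prepend. Next row=LF[6]=5
  step 9: row=5, L[5]='o', prepend. Next row=LF[5]=8
  step 10: row=8, L[8]='c', prepend. Next row=LF[8]=3
Reversed output: communicR$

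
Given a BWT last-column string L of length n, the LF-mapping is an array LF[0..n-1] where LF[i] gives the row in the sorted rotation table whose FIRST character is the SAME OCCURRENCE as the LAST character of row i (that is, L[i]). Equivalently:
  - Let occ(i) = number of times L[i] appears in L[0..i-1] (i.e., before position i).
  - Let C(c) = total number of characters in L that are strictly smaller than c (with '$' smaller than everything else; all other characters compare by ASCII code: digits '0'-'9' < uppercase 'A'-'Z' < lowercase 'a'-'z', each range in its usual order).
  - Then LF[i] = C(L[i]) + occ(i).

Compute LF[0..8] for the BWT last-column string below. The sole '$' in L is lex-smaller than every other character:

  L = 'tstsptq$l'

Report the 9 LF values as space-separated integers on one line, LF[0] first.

Answer: 6 4 7 5 2 8 3 0 1

Derivation:
Char counts: '$':1, 'l':1, 'p':1, 'q':1, 's':2, 't':3
C (first-col start): C('$')=0, C('l')=1, C('p')=2, C('q')=3, C('s')=4, C('t')=6
L[0]='t': occ=0, LF[0]=C('t')+0=6+0=6
L[1]='s': occ=0, LF[1]=C('s')+0=4+0=4
L[2]='t': occ=1, LF[2]=C('t')+1=6+1=7
L[3]='s': occ=1, LF[3]=C('s')+1=4+1=5
L[4]='p': occ=0, LF[4]=C('p')+0=2+0=2
L[5]='t': occ=2, LF[5]=C('t')+2=6+2=8
L[6]='q': occ=0, LF[6]=C('q')+0=3+0=3
L[7]='$': occ=0, LF[7]=C('$')+0=0+0=0
L[8]='l': occ=0, LF[8]=C('l')+0=1+0=1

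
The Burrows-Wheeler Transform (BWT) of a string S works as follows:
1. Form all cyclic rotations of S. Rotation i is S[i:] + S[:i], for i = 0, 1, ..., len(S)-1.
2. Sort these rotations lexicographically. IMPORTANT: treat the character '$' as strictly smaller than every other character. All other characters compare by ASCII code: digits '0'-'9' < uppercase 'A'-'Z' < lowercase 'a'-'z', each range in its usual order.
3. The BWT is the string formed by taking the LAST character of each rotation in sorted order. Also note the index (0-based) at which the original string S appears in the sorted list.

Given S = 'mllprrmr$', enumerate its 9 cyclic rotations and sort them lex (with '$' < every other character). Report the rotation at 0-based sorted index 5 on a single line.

Answer: prrmr$mll

Derivation:
All 9 rotations (rotation i = S[i:]+S[:i]):
  rot[0] = mllprrmr$
  rot[1] = llprrmr$m
  rot[2] = lprrmr$ml
  rot[3] = prrmr$mll
  rot[4] = rrmr$mllp
  rot[5] = rmr$mllpr
  rot[6] = mr$mllprr
  rot[7] = r$mllprrm
  rot[8] = $mllprrmr
Sorted (with $ < everything):
  sorted[0] = $mllprrmr
  sorted[1] = llprrmr$m
  sorted[2] = lprrmr$ml
  sorted[3] = mllprrmr$
  sorted[4] = mr$mllprr
  sorted[5] = prrmr$mll
  sorted[6] = r$mllprrm
  sorted[7] = rmr$mllpr
  sorted[8] = rrmr$mllp
sorted[5] = prrmr$mll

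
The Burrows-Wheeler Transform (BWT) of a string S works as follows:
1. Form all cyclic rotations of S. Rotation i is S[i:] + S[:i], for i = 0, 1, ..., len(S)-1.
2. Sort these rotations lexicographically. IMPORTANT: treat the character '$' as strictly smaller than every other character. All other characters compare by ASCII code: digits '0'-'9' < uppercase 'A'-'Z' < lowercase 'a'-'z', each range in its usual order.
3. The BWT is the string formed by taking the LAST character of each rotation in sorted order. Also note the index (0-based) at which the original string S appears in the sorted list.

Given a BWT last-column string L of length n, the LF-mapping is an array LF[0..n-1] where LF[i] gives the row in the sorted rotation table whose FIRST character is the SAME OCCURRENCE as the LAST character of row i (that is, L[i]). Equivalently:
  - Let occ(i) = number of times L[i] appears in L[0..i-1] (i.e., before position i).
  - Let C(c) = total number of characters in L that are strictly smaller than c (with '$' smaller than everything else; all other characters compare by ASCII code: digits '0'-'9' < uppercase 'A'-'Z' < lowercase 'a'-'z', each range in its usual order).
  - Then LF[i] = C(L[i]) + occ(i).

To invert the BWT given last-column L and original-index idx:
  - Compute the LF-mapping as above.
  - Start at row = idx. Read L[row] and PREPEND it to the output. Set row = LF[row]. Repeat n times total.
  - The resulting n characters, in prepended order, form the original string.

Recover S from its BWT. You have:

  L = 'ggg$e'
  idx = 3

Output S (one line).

Answer: gegg$

Derivation:
LF mapping: 2 3 4 0 1
Walk LF starting at row 3, prepending L[row]:
  step 1: row=3, L[3]='$', prepend. Next row=LF[3]=0
  step 2: row=0, L[0]='g', prepend. Next row=LF[0]=2
  step 3: row=2, L[2]='g', prepend. Next row=LF[2]=4
  step 4: row=4, L[4]='e', prepend. Next row=LF[4]=1
  step 5: row=1, L[1]='g', prepend. Next row=LF[1]=3
Reversed output: gegg$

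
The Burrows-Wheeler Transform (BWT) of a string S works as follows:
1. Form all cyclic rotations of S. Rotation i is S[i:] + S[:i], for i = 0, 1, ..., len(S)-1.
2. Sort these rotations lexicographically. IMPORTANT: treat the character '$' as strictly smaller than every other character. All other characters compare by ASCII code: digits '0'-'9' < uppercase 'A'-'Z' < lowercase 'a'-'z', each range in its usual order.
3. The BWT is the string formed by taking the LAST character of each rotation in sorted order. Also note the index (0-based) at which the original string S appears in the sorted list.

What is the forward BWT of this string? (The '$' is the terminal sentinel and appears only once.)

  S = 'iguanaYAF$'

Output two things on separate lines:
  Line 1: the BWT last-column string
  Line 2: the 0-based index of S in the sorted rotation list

Answer: FYAanui$ag
7

Derivation:
All 10 rotations (rotation i = S[i:]+S[:i]):
  rot[0] = iguanaYAF$
  rot[1] = guanaYAF$i
  rot[2] = uanaYAF$ig
  rot[3] = anaYAF$igu
  rot[4] = naYAF$igua
  rot[5] = aYAF$iguan
  rot[6] = YAF$iguana
  rot[7] = AF$iguanaY
  rot[8] = F$iguanaYA
  rot[9] = $iguanaYAF
Sorted (with $ < everything):
  sorted[0] = $iguanaYAF  (last char: 'F')
  sorted[1] = AF$iguanaY  (last char: 'Y')
  sorted[2] = F$iguanaYA  (last char: 'A')
  sorted[3] = YAF$iguana  (last char: 'a')
  sorted[4] = aYAF$iguan  (last char: 'n')
  sorted[5] = anaYAF$igu  (last char: 'u')
  sorted[6] = guanaYAF$i  (last char: 'i')
  sorted[7] = iguanaYAF$  (last char: '$')
  sorted[8] = naYAF$igua  (last char: 'a')
  sorted[9] = uanaYAF$ig  (last char: 'g')
Last column: FYAanui$ag
Original string S is at sorted index 7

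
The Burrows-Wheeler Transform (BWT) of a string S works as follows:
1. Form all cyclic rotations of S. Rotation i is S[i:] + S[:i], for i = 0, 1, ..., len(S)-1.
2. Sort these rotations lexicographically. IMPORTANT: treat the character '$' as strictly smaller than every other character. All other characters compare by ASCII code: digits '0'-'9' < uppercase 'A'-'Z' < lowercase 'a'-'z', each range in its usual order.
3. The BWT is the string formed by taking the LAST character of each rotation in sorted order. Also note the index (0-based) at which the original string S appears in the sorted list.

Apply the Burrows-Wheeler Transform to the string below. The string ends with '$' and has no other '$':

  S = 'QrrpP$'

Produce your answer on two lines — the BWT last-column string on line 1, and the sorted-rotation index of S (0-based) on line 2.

Answer: Pp$rrQ
2

Derivation:
All 6 rotations (rotation i = S[i:]+S[:i]):
  rot[0] = QrrpP$
  rot[1] = rrpP$Q
  rot[2] = rpP$Qr
  rot[3] = pP$Qrr
  rot[4] = P$Qrrp
  rot[5] = $QrrpP
Sorted (with $ < everything):
  sorted[0] = $QrrpP  (last char: 'P')
  sorted[1] = P$Qrrp  (last char: 'p')
  sorted[2] = QrrpP$  (last char: '$')
  sorted[3] = pP$Qrr  (last char: 'r')
  sorted[4] = rpP$Qr  (last char: 'r')
  sorted[5] = rrpP$Q  (last char: 'Q')
Last column: Pp$rrQ
Original string S is at sorted index 2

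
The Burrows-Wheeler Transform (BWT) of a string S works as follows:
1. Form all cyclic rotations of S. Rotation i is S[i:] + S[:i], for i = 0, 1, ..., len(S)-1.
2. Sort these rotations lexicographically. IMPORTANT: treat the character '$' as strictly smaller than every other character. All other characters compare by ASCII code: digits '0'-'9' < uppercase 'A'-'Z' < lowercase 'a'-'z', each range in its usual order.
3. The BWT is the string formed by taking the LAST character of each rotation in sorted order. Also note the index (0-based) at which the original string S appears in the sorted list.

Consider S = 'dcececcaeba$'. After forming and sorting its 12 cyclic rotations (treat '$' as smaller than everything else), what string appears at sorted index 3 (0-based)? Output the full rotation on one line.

All 12 rotations (rotation i = S[i:]+S[:i]):
  rot[0] = dcececcaeba$
  rot[1] = cececcaeba$d
  rot[2] = ececcaeba$dc
  rot[3] = ceccaeba$dce
  rot[4] = eccaeba$dcec
  rot[5] = ccaeba$dcece
  rot[6] = caeba$dcecec
  rot[7] = aeba$dcececc
  rot[8] = eba$dcececca
  rot[9] = ba$dcececcae
  rot[10] = a$dcececcaeb
  rot[11] = $dcececcaeba
Sorted (with $ < everything):
  sorted[0] = $dcececcaeba
  sorted[1] = a$dcececcaeb
  sorted[2] = aeba$dcececc
  sorted[3] = ba$dcececcae
  sorted[4] = caeba$dcecec
  sorted[5] = ccaeba$dcece
  sorted[6] = ceccaeba$dce
  sorted[7] = cececcaeba$d
  sorted[8] = dcececcaeba$
  sorted[9] = eba$dcececca
  sorted[10] = eccaeba$dcec
  sorted[11] = ececcaeba$dc
sorted[3] = ba$dcececcae

Answer: ba$dcececcae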